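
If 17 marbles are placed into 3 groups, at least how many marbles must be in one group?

By the pigeonhole principle: ceiling(17/3).

Final answer: 6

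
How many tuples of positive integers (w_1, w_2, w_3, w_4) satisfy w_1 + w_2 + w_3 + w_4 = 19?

Substitute w'_i = w_i - 1 (so w'_i >= 0). Then sum w'_i = 19 - 4 = 15.
Stars and bars: C(15+4-1, 4-1) = C(18,3).

Final answer: C(18,3) = 816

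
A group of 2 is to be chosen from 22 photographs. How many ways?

C(22,2) = 22!/(2! x (22-2)!).

Final answer: C(22,2) = 231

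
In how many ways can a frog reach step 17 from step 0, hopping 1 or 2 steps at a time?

Let f(n) count the ways. The last step is size 1 or 2, so f(n) = f(n-1) + f(n-2) with f(1)=1, f(2)=2.
Building up term by term: f(1)=1, f(2)=2, f(3)=3, f(4)=5, f(5)=8, f(6)=13, f(7)=21, f(8)=34, f(9)=55, f(10)=89, f(11)=144, f(12)=233, f(13)=377, f(14)=610, f(15)=987, f(16)=1597, f(17)=2584.

Final answer: 2584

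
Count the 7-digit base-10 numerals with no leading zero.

These are the integers in [10^6, 10^7), so the count is 10^7 - 10^6 = 9 x 10^6.

Final answer: 9000000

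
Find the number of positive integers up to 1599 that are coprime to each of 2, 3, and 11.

|div by 2|=799, |div by 3|=533, |div by 11|=145.
|div by 2&3|=266, |div by 2&11|=72, |div by 3&11|=48, |div by all|=24.
By inclusion-exclusion, divisible by at least one: 799+533+145-266-72-48+24 = 1115.
Not divisible by any: 1599 - 1115.

Final answer: 484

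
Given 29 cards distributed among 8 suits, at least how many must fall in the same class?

By pigeonhole with 29 objects and 8 categories: ceiling(29/8).

Final answer: 4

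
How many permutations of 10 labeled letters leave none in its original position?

D(n) = (n-1)(D(n-1) + D(n-2)), D(0)=1, D(1)=0.
D(2) = 1 x (0 + 1) = 1
D(3) = 2 x (1 + 0) = 2
D(4) = 3 x (2 + 1) = 9
D(5) = 4 x (9 + 2) = 44
D(6) = 5 x (44 + 9) = 265
D(7) = 6 x (265 + 44) = 1854
D(8) = 7 x (1854 + 265) = 14833
D(9) = 8 x (14833 + 1854) = 133496
D(10) = 9 x (D(9) + D(8)) = 9 x (133496 + 14833)

Final answer: D(10) = 1334961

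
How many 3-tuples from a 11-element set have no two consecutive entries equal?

Let g(n) count such strings. g(1) = 11, and each valid string of length n-1 extends in 10 ways (any symbol but the last), so g(n) = 10 g(n-1).
Total: g(3) = 11 x 10^2.

Final answer: 11 x 10^{2} = 1100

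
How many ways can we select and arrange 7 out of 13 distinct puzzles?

P(13,7) = 13!/(13-7)! = 13!/6!.

Final answer: P(13,7) = 8648640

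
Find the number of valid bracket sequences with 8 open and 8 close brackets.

This is a standard Catalan-number count: the answer is C_n. Here n = 8 (pairs).
C_n = (2n)!/(n!(n+1)!), so C_{8} = 16!/(8! x 9!) = C(16,8)/9 = 12870/9.

Final answer: C_{8} = 1430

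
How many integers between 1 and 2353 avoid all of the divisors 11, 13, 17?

|div by 11|=213, |div by 13|=181, |div by 17|=138.
|div by 11&13|=16, |div by 11&17|=12, |div by 13&17|=10, |div by all|=0.
By inclusion-exclusion, divisible by at least one: 213+181+138-16-12-10+0 = 494.
Not divisible by any: 2353 - 494.

Final answer: 1859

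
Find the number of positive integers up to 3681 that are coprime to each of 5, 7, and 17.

|div by 5|=736, |div by 7|=525, |div by 17|=216.
|div by 5&7|=105, |div by 5&17|=43, |div by 7&17|=30, |div by all|=6.
By inclusion-exclusion, divisible by at least one: 736+525+216-105-43-30+6 = 1305.
Not divisible by any: 3681 - 1305.

Final answer: 2376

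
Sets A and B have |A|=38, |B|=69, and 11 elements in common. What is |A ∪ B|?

|A union B| = |A| + |B| - |A intersect B| = 38 + 69 - 11.

Final answer: 96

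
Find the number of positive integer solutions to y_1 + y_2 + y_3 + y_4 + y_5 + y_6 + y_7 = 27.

Substitute y'_i = y_i - 1 (so y'_i >= 0). Then sum y'_i = 27 - 7 = 20.
Stars and bars: C(20+7-1, 7-1) = C(26,6).

Final answer: C(26,6) = 230230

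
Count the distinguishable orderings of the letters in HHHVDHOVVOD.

Letters (D:2, H:4, O:2, V:3). Total letters: 11.
Permutations = 11!/(4! x 3! x 2! x 2!).

Final answer: 69300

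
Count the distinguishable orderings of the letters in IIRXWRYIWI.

Letters (I:4, R:2, W:2, X:1, Y:1). Total letters: 10.
Permutations = 10!/(4! x 2! x 2!).

Final answer: 37800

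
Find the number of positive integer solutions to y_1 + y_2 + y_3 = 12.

Substitute y'_i = y_i - 1 (so y'_i >= 0). Then sum y'_i = 12 - 3 = 9.
Stars and bars: C(9+3-1, 3-1) = C(11,2).

Final answer: C(11,2) = 55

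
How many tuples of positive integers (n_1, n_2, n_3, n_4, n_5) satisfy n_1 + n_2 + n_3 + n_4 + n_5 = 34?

Substitute n'_i = n_i - 1 (so n'_i >= 0). Then sum n'_i = 34 - 5 = 29.
Stars and bars: C(29+5-1, 5-1) = C(33,4).

Final answer: C(33,4) = 40920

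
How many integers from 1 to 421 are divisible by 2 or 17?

Multiples of 2: 210. Multiples of 17: 24. Of both (lcm=34): 12.
By inclusion-exclusion: 210 + 24 - 12.

Final answer: 222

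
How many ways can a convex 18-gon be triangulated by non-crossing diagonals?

This is counted by the nth Catalan number C_n. Here n = 18 - 2 = 16.
Using C_0 = 1 and C_(k+1) = C_k x 2(2k+1)/(k+2), build up term by term: C_1=1, C_2=2, C_3=5, C_4=14, C_5=42, C_6=132, C_7=429, C_8=1430, C_9=4862, C_10=16796, C_11=58786, C_12=208012, C_13=742900, C_14=2674440, C_15=9694845, C_16=35357670.

Final answer: C_{16} = 35357670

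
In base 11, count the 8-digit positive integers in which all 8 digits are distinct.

First digit: 10 (nonzero). Second: 10 (not first). Third: 9, etc.
Total: 10 x 10 x 9 x 8 x 7 x 6 x 5 x 4.

Final answer: 6048000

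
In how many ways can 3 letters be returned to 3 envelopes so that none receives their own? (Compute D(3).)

D(n) = (n-1)(D(n-1) + D(n-2)), D(0)=1, D(1)=0.
D(2) = 1 x (0 + 1) = 1
D(3) = 2 x (D(2) + D(1)) = 2 x (1 + 0)

Final answer: D(3) = 2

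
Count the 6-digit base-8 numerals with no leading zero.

In base 8, the leading digit has 7 choices (1..7); each of the remaining 5 digits has 8 choices.
Total: 7 x 8^5.

Final answer: 229376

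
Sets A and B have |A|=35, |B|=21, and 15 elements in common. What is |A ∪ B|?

|A union B| = |A| + |B| - |A intersect B| = 35 + 21 - 15.

Final answer: 41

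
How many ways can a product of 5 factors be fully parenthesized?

This is a standard Catalan-number count: the answer is C_n. Here n = 5 - 1 = 4.
C_n = C(2n,n) - C(2n,n+1), so C_{4} = C(8,4) - C(8,5) = 70 - 56.

Final answer: C_{4} = 14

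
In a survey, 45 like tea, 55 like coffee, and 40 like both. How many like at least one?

|A union B| = |A| + |B| - |A intersect B| = 45 + 55 - 40.

Final answer: 60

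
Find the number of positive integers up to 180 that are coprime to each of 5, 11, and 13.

|div by 5|=36, |div by 11|=16, |div by 13|=13.
|div by 5&11|=3, |div by 5&13|=2, |div by 11&13|=1, |div by all|=0.
By inclusion-exclusion, divisible by at least one: 36+16+13-3-2-1+0 = 59.
Not divisible by any: 180 - 59.

Final answer: 121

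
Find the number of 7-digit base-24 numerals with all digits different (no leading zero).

First digit: 23 (nonzero). Second: 23 (not first). Third: 22, etc.
Total: 23 x 23 x 22 x 21 x 20 x 19 x 18.

Final answer: 1671682320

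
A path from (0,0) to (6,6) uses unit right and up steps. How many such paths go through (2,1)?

Paths (0,0)->(2,1): C(3,1) = 3.
Paths (2,1)->(6,6): C(9,5) = 126.
By multiplication principle: 3 x 126.

Final answer: 378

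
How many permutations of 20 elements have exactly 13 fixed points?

Choose which 13 elements are fixed: C(20,13) = 77520.
Derange the remaining 7 using D(j) = (j-1)(D(j-1) + D(j-2)), D(0)=1, D(1)=0: D(2)=1, D(3)=2, D(4)=9, D(5)=44, D(6)=265, D(7)=1854.
Total: 77520 x 1854.

Final answer: C(20,13) D(7) = 143722080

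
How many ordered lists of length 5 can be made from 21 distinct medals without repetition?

P(21,5) = 21!/(21-5)! = 21!/16!.

Final answer: P(21,5) = 2441880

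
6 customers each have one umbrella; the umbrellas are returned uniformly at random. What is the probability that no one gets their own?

Use the recurrence D(n) = (n-1)(D(n-1) + D(n-2)) with D(0)=1, D(1)=0.
Building up: D(2)=1, D(3)=2, D(4)=9, D(5)=44, D(6)=265.
Total arrangements: 6! = 720.
Probability = D(6)/6! = 53/144.

Final answer: D(6)/6! = 265/720 = 0.368056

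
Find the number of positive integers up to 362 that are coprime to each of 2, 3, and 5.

|div by 2|=181, |div by 3|=120, |div by 5|=72.
|div by 2&3|=60, |div by 2&5|=36, |div by 3&5|=24, |div by all|=12.
By inclusion-exclusion, divisible by at least one: 181+120+72-60-36-24+12 = 265.
Not divisible by any: 362 - 265.

Final answer: 97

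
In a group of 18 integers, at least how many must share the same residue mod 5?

There are 5 possible values for residue mod 5. With 18 integers and 5 categories, by pigeonhole: ceiling(18/5).

Final answer: 4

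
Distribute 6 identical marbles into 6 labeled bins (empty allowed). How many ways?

Stars and bars: C(n+k-1, k-1) = C(11,5).

Final answer: C(11,5) = 462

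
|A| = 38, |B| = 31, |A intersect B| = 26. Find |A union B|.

|A union B| = |A| + |B| - |A intersect B| = 38 + 31 - 26.

Final answer: 43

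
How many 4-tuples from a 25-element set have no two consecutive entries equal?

Let g(n) count such strings. g(1) = 25, and each valid string of length n-1 extends in 24 ways (any symbol but the last), so g(n) = 24 g(n-1).
Total: g(4) = 25 x 24^3.

Final answer: 25 x 24^{3} = 345600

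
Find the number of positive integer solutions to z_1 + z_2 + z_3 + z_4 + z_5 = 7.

Substitute z'_i = z_i - 1 (so z'_i >= 0). Then sum z'_i = 7 - 5 = 2.
Stars and bars: C(2+5-1, 5-1) = C(6,4).

Final answer: C(6,4) = 15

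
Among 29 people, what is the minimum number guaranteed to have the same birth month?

There are 12 possible values for birth month. With 29 people and 12 categories, by pigeonhole: ceiling(29/12).

Final answer: 3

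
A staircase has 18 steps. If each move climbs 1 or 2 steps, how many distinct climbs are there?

Condition on the final move: it is a 1-step (f(n-1) ways to get there) or a 2-step (f(n-2) ways), so f(n) = f(n-1) + f(n-2), with f(1)=1, f(2)=2.
Computing successive values: f(1)=1, f(2)=2, f(3)=3, f(4)=5, f(5)=8, f(6)=13, f(7)=21, f(8)=34, f(9)=55, f(10)=89, f(11)=144, f(12)=233, f(13)=377, f(14)=610, f(15)=987, f(16)=1597, f(17)=2584, f(18)=4181.

Final answer: 4181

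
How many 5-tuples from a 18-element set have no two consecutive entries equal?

First character: 18 choices. Each subsequent: 17 choices (must differ from the previous one).
Total: 18 x 17^4.

Final answer: 18 x 17^{4} = 1503378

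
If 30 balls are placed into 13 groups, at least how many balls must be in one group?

By the pigeonhole principle: ceiling(30/13).

Final answer: 3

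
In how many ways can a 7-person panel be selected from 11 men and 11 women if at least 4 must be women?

Sum over valid woman counts:
C(11,4)C(11,3) = 54450
C(11,5)C(11,2) = 25410
C(11,6)C(11,1) = 5082
C(11,7)C(11,0) = 330
Total: 54450 + 25410 + 5082 + 330.

Final answer: 85272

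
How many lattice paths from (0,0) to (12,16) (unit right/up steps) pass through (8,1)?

Paths (0,0)->(8,1): C(9,1) = 9.
Paths (8,1)->(12,16): C(19,15) = 3876.
By multiplication principle: 9 x 3876.

Final answer: 34884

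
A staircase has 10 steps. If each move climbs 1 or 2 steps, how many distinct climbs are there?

Let f(n) count the ways. The last step is size 1 or 2, so f(n) = f(n-1) + f(n-2) with f(1)=1, f(2)=2.
Computing successive values: f(1)=1, f(2)=2, f(3)=3, f(4)=5, f(5)=8, f(6)=13, f(7)=21, f(8)=34, f(9)=55, f(10)=89.

Final answer: 89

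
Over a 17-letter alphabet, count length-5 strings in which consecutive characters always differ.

Let g(n) count such strings. g(1) = 17, and each valid string of length n-1 extends in 16 ways (any symbol but the last), so g(n) = 16 g(n-1).
Total: g(5) = 17 x 16^4.

Final answer: 17 x 16^{4} = 1114112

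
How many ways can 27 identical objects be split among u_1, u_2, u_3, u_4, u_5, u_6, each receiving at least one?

Substitute u'_i = u_i - 1 (so u'_i >= 0). Then sum u'_i = 27 - 6 = 21.
Stars and bars: C(21+6-1, 6-1) = C(26,5).

Final answer: C(26,5) = 65780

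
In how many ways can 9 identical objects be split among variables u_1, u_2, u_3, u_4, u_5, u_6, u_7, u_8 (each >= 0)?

Stars and bars with 9 stars and 7 bars:
C(9+8-1, 8-1) = C(16,7).

Final answer: C(16,7) = 11440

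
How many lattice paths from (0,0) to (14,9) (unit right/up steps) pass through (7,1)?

Paths (0,0)->(7,1): C(8,1) = 8.
Paths (7,1)->(14,9): C(15,8) = 6435.
By multiplication principle: 8 x 6435.

Final answer: 51480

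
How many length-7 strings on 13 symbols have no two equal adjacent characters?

Let g(n) count such strings. g(1) = 13, and each valid string of length n-1 extends in 12 ways (any symbol but the last), so g(n) = 12 g(n-1).
Total: g(7) = 13 x 12^6.

Final answer: 13 x 12^{6} = 38817792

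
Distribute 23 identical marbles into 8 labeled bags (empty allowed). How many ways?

Stars and bars: C(n+k-1, k-1) = C(30,7).

Final answer: C(30,7) = 2035800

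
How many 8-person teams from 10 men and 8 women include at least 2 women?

Sum over valid woman counts:
C(8,2)C(10,6) = 5880
C(8,3)C(10,5) = 14112
C(8,4)C(10,4) = 14700
C(8,5)C(10,3) = 6720
C(8,6)C(10,2) = 1260
C(8,7)C(10,1) = 80
C(8,8)C(10,0) = 1
Total: 5880 + 14112 + 14700 + 6720 + 1260 + 80 + 1.

Final answer: 42753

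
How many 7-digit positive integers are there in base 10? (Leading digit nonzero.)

In base 10, the leading digit has 9 choices (1..9); each of the remaining 6 digits has 10 choices.
Total: 9 x 10^6.

Final answer: 9000000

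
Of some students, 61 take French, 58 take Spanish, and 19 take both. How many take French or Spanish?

|A union B| = |A| + |B| - |A intersect B| = 61 + 58 - 19.

Final answer: 100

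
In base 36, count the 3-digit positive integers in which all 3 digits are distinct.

The leading digit has 35 choices (anything but zero); the next has 35 (anything but the first), then 34, and so on, one fewer each time.
Total: 35 x 35 x 34.

Final answer: 41650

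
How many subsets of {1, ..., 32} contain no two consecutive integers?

Condition on whether n belongs to the subset: if not, any valid subset of {1, ..., n-1} works (a(n-1)); if so, n-1 is excluded and the rest is a valid subset of {1, ..., n-2} (a(n-2)). Hence a(n) = a(n-1) + a(n-2), a(1)=2, a(2)=3.
Iterating the recurrence: a(1)=2, a(2)=3, a(3)=5, a(4)=8, a(5)=13, a(6)=21, a(7)=34, a(8)=55, a(9)=89, a(10)=144, a(11)=233, a(12)=377, a(13)=610, a(14)=987, a(15)=1597, a(16)=2584, a(17)=4181, a(18)=6765, a(19)=10946, a(20)=17711, a(21)=28657, a(22)=46368, a(23)=75025, a(24)=121393, a(25)=196418, a(26)=317811, a(27)=514229, a(28)=832040, a(29)=1346269, a(30)=2178309, a(31)=3524578, a(32)=5702887.

Final answer: 5702887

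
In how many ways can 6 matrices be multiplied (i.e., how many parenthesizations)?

This is counted by the nth Catalan number C_n. Here n = 6 - 1 = 5.
C_n = C(2n,n)/(n+1), so C_{5} = C(10,5)/6 = 252/6.

Final answer: C_{5} = 42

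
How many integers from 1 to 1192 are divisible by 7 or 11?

Multiples of 7: 170. Multiples of 11: 108. Of both (lcm=77): 15.
By inclusion-exclusion: 170 + 108 - 15.

Final answer: 263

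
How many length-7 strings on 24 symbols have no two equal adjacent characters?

First character: 24 choices. Each subsequent: 23 choices (must differ from the previous one).
Total: 24 x 23^6.

Final answer: 24 x 23^{6} = 3552861336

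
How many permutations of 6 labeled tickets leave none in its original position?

Use the recurrence D(n) = (n-1)(D(n-1) + D(n-2)) with D(0)=1, D(1)=0.
D(2) = 1 x (0 + 1) = 1
D(3) = 2 x (1 + 0) = 2
D(4) = 3 x (2 + 1) = 9
D(5) = 4 x (9 + 2) = 44
D(6) = 5 x (D(5) + D(4)) = 5 x (44 + 9)

Final answer: D(6) = 265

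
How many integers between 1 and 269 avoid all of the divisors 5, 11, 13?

|div by 5|=53, |div by 11|=24, |div by 13|=20.
|div by 5&11|=4, |div by 5&13|=4, |div by 11&13|=1, |div by all|=0.
By inclusion-exclusion, divisible by at least one: 53+24+20-4-4-1+0 = 88.
Not divisible by any: 269 - 88.

Final answer: 181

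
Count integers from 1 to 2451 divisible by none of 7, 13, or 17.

|div by 7|=350, |div by 13|=188, |div by 17|=144.
|div by 7&13|=26, |div by 7&17|=20, |div by 13&17|=11, |div by all|=1.
By inclusion-exclusion, divisible by at least one: 350+188+144-26-20-11+1 = 626.
Not divisible by any: 2451 - 626.

Final answer: 1825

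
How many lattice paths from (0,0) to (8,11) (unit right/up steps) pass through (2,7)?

Paths (0,0)->(2,7): C(9,7) = 36.
Paths (2,7)->(8,11): C(10,4) = 210.
By multiplication principle: 36 x 210.

Final answer: 7560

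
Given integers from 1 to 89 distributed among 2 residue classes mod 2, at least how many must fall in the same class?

By pigeonhole with 89 objects and 2 categories: ceiling(89/2).

Final answer: 45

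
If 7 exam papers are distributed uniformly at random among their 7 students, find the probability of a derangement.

D(n) = (n-1)(D(n-1) + D(n-2)), D(0)=1, D(1)=0.
Building up: D(2)=1, D(3)=2, D(4)=9, D(5)=44, D(6)=265, D(7)=1854.
Total arrangements: 7! = 5040.
Probability = D(7)/7! = 103/280.

Final answer: D(7)/7! = 1854/5040 = 0.367857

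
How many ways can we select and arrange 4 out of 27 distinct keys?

P(27,4) = 27!/(27-4)! = 27!/23!.

Final answer: P(27,4) = 421200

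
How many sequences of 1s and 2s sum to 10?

Condition on the final move: it is a 1-step (f(n-1) ways to get there) or a 2-step (f(n-2) ways), so f(n) = f(n-1) + f(n-2), with f(1)=1, f(2)=2.
Building up term by term: f(1)=1, f(2)=2, f(3)=3, f(4)=5, f(5)=8, f(6)=13, f(7)=21, f(8)=34, f(9)=55, f(10)=89.

Final answer: 89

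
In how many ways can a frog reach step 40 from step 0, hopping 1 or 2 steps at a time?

Let f(n) be the number of climbs. Removing the last move (1 or 2 steps) gives f(n) = f(n-1) + f(n-2); base cases f(1)=1, f(2)=2.
Iterating the recurrence: f(1)=1, f(2)=2, f(3)=3, f(4)=5, f(5)=8, f(6)=13, f(7)=21, f(8)=34, f(9)=55, f(10)=89, f(11)=144, f(12)=233, f(13)=377, f(14)=610, f(15)=987, f(16)=1597, f(17)=2584, f(18)=4181, f(19)=6765, f(20)=10946, f(21)=17711, f(22)=28657, f(23)=46368, f(24)=75025, f(25)=121393, f(26)=196418, f(27)=317811, f(28)=514229, f(29)=832040, f(30)=1346269, f(31)=2178309, f(32)=3524578, f(33)=5702887, f(34)=9227465, f(35)=14930352, f(36)=24157817, f(37)=39088169, f(38)=63245986, f(39)=102334155, f(40)=165580141.

Final answer: 165580141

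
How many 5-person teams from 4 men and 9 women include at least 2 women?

Sum over valid woman counts:
C(9,2)C(4,3) = 144
C(9,3)C(4,2) = 504
C(9,4)C(4,1) = 504
C(9,5)C(4,0) = 126
Total: 144 + 504 + 504 + 126.

Final answer: 1278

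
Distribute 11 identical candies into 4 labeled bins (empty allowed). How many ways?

Stars and bars: C(n+k-1, k-1) = C(14,3).

Final answer: C(14,3) = 364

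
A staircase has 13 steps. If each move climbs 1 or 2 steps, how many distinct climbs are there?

Let f(n) be the number of climbs. Removing the last move (1 or 2 steps) gives f(n) = f(n-1) + f(n-2); base cases f(1)=1, f(2)=2.
Iterating the recurrence: f(1)=1, f(2)=2, f(3)=3, f(4)=5, f(5)=8, f(6)=13, f(7)=21, f(8)=34, f(9)=55, f(10)=89, f(11)=144, f(12)=233, f(13)=377.

Final answer: 377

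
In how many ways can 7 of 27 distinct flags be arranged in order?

P(27,7) = 27!/(27-7)! = 27!/20!.

Final answer: P(27,7) = 4475671200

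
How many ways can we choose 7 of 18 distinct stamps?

C(18,7) = 18!/(7! x 11!).

Final answer: \binom{18}{7} = 31824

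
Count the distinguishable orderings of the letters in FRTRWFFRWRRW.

Letters (F:3, R:5, T:1, W:3). Total letters: 12.
Permutations = 12!/(5! x 3! x 3!).

Final answer: 110880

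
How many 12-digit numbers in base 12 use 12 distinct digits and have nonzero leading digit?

First digit: 11 (nonzero). Second: 11 (not first). Third: 10, etc.
Total: 11 x 11 x 10 x 9 x 8 x 7 x 6 x 5 x 4 x 3 x 2 x 1.

Final answer: 439084800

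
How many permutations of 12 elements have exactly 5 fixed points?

Choose which 5 elements are fixed: C(12,5) = 792.
Derange the remaining 7 using D(j) = (j-1)(D(j-1) + D(j-2)), D(0)=1, D(1)=0: D(2)=1, D(3)=2, D(4)=9, D(5)=44, D(6)=265, D(7)=1854.
Total: 792 x 1854.

Final answer: C(12,5) D(7) = 1468368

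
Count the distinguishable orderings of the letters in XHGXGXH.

Letters (G:2, H:2, X:3). Total letters: 7.
Permutations = 7!/(3! x 2! x 2!).

Final answer: 210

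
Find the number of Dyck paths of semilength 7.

Total monotonic paths to (7,7): C(14,7) = 3432.
Paths that cross above y=x (reflection bijection): C(14,8) = 3003.
Valid Dyck paths: 3432 - 3003.
(These counts are the Catalan numbers.)

Final answer: C_{7} = 429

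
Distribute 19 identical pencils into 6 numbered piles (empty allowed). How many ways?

Stars and bars: C(n+k-1, k-1) = C(24,5).

Final answer: C(24,5) = 42504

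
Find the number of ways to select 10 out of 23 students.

C(23,10) = 23!/(10! x 13!).

Final answer: \binom{23}{10} = 1144066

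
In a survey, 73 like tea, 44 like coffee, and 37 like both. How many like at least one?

|A union B| = |A| + |B| - |A intersect B| = 73 + 44 - 37.

Final answer: 80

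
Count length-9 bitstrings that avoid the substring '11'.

Classify by the final bit: ...0 gives a(n-1) strings, ...01 gives a(n-2) strings. Thus a(n) = a(n-1) + a(n-2) with a(1)=2, a(2)=3.
Building up term by term: a(1)=2, a(2)=3, a(3)=5, a(4)=8, a(5)=13, a(6)=21, a(7)=34, a(8)=55, a(9)=89.

Final answer: 89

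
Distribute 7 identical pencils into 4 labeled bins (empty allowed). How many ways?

Stars and bars: C(n+k-1, k-1) = C(10,3).

Final answer: C(10,3) = 120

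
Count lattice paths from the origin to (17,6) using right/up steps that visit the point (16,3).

Paths (0,0)->(16,3): C(19,3) = 969.
Paths (16,3)->(17,6): C(4,3) = 4.
By multiplication principle: 969 x 4.

Final answer: 3876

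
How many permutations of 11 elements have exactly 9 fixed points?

Choose which 9 elements are fixed: C(11,9) = 55.
Derange the remaining 2 using D(j) = (j-1)(D(j-1) + D(j-2)), D(0)=1, D(1)=0: D(2)=1.
Total: 55 x 1.

Final answer: C(11,9) D(2) = 55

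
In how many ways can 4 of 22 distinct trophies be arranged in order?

P(22,4) = 22!/(22-4)! = 22!/18!.

Final answer: P(22,4) = 175560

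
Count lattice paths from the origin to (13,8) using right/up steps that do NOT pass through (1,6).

Total paths to (13,8): C(21,8) = 203490.
Paths through (1,6): C(7,6) x C(14,2) = 637.
Avoiding (1,6): 203490 - 637.

Final answer: 202853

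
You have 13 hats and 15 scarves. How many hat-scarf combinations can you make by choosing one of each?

By the multiplication principle: 13 x 15.

Final answer: 195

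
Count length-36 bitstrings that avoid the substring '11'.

Let a(n) count valid strings. If the last bit is 0 the prefix is any valid string of length n-1; if it is 1 the string must end in 01 with a valid prefix of length n-2. So a(n) = a(n-1) + a(n-2), a(1)=2, a(2)=3.
Building up term by term: a(1)=2, a(2)=3, a(3)=5, a(4)=8, a(5)=13, a(6)=21, a(7)=34, a(8)=55, a(9)=89, a(10)=144, a(11)=233, a(12)=377, a(13)=610, a(14)=987, a(15)=1597, a(16)=2584, a(17)=4181, a(18)=6765, a(19)=10946, a(20)=17711, a(21)=28657, a(22)=46368, a(23)=75025, a(24)=121393, a(25)=196418, a(26)=317811, a(27)=514229, a(28)=832040, a(29)=1346269, a(30)=2178309, a(31)=3524578, a(32)=5702887, a(33)=9227465, a(34)=14930352, a(35)=24157817, a(36)=39088169.

Final answer: 39088169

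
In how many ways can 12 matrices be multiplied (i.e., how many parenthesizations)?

This is counted by the nth Catalan number C_n. Here n = 12 - 1 = 11.
Using C_0 = 1 and C_(k+1) = C_k x 2(2k+1)/(k+2), build up term by term: C_1=1, C_2=2, C_3=5, C_4=14, C_5=42, C_6=132, C_7=429, C_8=1430, C_9=4862, C_10=16796, C_11=58786.

Final answer: C_{11} = 58786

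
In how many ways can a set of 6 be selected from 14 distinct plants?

C(14,6) = 14!/(6! x (14-6)!).

Final answer: C(14,6) = 3003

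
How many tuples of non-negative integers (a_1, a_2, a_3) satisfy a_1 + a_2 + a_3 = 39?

Stars and bars with 39 stars and 2 bars:
C(39+3-1, 3-1) = C(41,2).

Final answer: C(41,2) = 820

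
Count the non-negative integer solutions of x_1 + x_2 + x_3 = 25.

Stars and bars with 25 stars and 2 bars:
C(25+3-1, 3-1) = C(27,2).

Final answer: C(27,2) = 351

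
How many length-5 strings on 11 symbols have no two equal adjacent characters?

First character: 11 choices. Each subsequent: 10 choices (must differ from the previous one).
Total: 11 x 10^4.

Final answer: 11 x 10^{4} = 110000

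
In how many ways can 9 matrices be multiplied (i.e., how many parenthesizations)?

The structures are counted by the Catalan number C_n. Here n = 9 - 1 = 8.
C_n = C(2n,n) - C(2n,n+1), so C_{8} = C(16,8) - C(16,9) = 12870 - 11440.

Final answer: C_{8} = 1430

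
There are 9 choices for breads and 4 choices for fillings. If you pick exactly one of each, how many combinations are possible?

By the multiplication principle: 9 x 4.

Final answer: 36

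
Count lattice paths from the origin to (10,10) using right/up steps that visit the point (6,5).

Paths (0,0)->(6,5): C(11,5) = 462.
Paths (6,5)->(10,10): C(9,5) = 126.
By multiplication principle: 462 x 126.

Final answer: 58212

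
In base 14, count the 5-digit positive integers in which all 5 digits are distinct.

First digit: 13 (nonzero). Second: 13 (not first). Third: 12, etc.
Total: 13 x 13 x 12 x 11 x 10.

Final answer: 223080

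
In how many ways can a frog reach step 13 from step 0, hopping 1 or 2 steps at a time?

Let f(n) count the ways. The last step is size 1 or 2, so f(n) = f(n-1) + f(n-2) with f(1)=1, f(2)=2.
Computing successive values: f(1)=1, f(2)=2, f(3)=3, f(4)=5, f(5)=8, f(6)=13, f(7)=21, f(8)=34, f(9)=55, f(10)=89, f(11)=144, f(12)=233, f(13)=377.

Final answer: 377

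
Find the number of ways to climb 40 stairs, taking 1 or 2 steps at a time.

Condition on the final move: it is a 1-step (f(n-1) ways to get there) or a 2-step (f(n-2) ways), so f(n) = f(n-1) + f(n-2), with f(1)=1, f(2)=2.
Iterating the recurrence: f(1)=1, f(2)=2, f(3)=3, f(4)=5, f(5)=8, f(6)=13, f(7)=21, f(8)=34, f(9)=55, f(10)=89, f(11)=144, f(12)=233, f(13)=377, f(14)=610, f(15)=987, f(16)=1597, f(17)=2584, f(18)=4181, f(19)=6765, f(20)=10946, f(21)=17711, f(22)=28657, f(23)=46368, f(24)=75025, f(25)=121393, f(26)=196418, f(27)=317811, f(28)=514229, f(29)=832040, f(30)=1346269, f(31)=2178309, f(32)=3524578, f(33)=5702887, f(34)=9227465, f(35)=14930352, f(36)=24157817, f(37)=39088169, f(38)=63245986, f(39)=102334155, f(40)=165580141.

Final answer: 165580141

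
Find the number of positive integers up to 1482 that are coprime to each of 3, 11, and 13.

|div by 3|=494, |div by 11|=134, |div by 13|=114.
|div by 3&11|=44, |div by 3&13|=38, |div by 11&13|=10, |div by all|=3.
By inclusion-exclusion, divisible by at least one: 494+134+114-44-38-10+3 = 653.
Not divisible by any: 1482 - 653.

Final answer: 829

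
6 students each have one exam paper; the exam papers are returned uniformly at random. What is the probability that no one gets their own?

D(n) = (n-1)(D(n-1) + D(n-2)), D(0)=1, D(1)=0.
Building up: D(2)=1, D(3)=2, D(4)=9, D(5)=44, D(6)=265.
Total arrangements: 6! = 720.
Probability = D(6)/6! = 53/144.

Final answer: D(6)/6! = 265/720 = 0.368056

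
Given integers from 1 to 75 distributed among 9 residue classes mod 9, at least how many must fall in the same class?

By pigeonhole with 75 objects and 9 categories: ceiling(75/9).

Final answer: 9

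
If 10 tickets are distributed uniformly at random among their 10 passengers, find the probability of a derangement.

Derangements satisfy D(n) = (n-1)(D(n-1) + D(n-2)), starting from D(0)=1, D(1)=0.
Building up: D(2)=1, D(3)=2, D(4)=9, D(5)=44, D(6)=265, D(7)=1854, D(8)=14833, D(9)=133496, D(10)=1334961.
Total arrangements: 10! = 3628800.
Probability = D(10)/10! = 16481/44800.

Final answer: D(10)/10! = 1334961/3628800 = 0.367879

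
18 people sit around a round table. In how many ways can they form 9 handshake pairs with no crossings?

The structures are counted by the Catalan number C_n. Here n = 18/2 = 9.
C_n = C(2n,n) - C(2n,n+1), so C_{9} = C(18,9) - C(18,10) = 48620 - 43758.

Final answer: C_{9} = 4862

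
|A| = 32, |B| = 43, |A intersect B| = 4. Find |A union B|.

|A union B| = |A| + |B| - |A intersect B| = 32 + 43 - 4.

Final answer: 71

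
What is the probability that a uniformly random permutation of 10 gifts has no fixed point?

D(n) = (n-1)(D(n-1) + D(n-2)), D(0)=1, D(1)=0.
Building up: D(2)=1, D(3)=2, D(4)=9, D(5)=44, D(6)=265, D(7)=1854, D(8)=14833, D(9)=133496, D(10)=1334961.
Total arrangements: 10! = 3628800.
Probability = D(10)/10! = 16481/44800.

Final answer: D(10)/10! = 1334961/3628800 = 0.367879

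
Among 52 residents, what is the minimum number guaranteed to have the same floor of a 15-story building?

There are 15 possible values for floor of a 15-story building. With 52 residents and 15 categories, by pigeonhole: ceiling(52/15).

Final answer: 4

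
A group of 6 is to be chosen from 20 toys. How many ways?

C(20,6) = 20!/(6! x 14!).

Final answer: \binom{20}{6} = 38760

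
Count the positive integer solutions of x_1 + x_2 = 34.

Substitute x'_i = x_i - 1 (so x'_i >= 0). Then sum x'_i = 34 - 2 = 32.
Stars and bars: C(32+2-1, 2-1) = C(33,1).

Final answer: C(33,1) = 33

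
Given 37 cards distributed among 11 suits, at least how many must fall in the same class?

By pigeonhole with 37 objects and 11 categories: ceiling(37/11).

Final answer: 4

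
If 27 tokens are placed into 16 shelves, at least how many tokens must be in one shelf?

By the pigeonhole principle: ceiling(27/16).

Final answer: 2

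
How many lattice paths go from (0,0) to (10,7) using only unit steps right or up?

Each path has 10 right steps and 7 up steps in some order (17 steps total).
Choose which 7 of the 17 steps are up: C(17,7).

Final answer: C(17,7) = 19448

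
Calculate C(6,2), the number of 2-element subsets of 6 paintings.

C(6,2) = 6!/(2! x (6-2)!).

Final answer: C(6,2) = 15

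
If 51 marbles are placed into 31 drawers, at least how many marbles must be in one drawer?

By the pigeonhole principle: ceiling(51/31).

Final answer: 2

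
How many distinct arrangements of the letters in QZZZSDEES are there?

Letters (D:1, E:2, Q:1, S:2, Z:3). Total letters: 9.
Permutations = 9!/(3! x 2! x 2!).

Final answer: 15120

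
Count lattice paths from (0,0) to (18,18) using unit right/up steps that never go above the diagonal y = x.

Total monotonic paths to (18,18): C(36,18) = 9075135300.
By the reflection principle, paths that go above the diagonal number C(36,19) = 8597496600.
Valid Dyck paths: 9075135300 - 8597496600.
(This is the Catalan number C_{18}.)

Final answer: C_{18} = 477638700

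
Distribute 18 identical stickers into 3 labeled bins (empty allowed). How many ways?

Stars and bars: C(n+k-1, k-1) = C(20,2).

Final answer: C(20,2) = 190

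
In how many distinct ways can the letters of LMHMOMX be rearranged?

Letters (H:1, L:1, M:3, O:1, X:1). Total letters: 7.
Permutations = 7!/(3!).

Final answer: 840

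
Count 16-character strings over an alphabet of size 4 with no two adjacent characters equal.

First character: 4 choices. Each subsequent: 3 choices (must differ from the previous one).
Total: 4 x 3^15.

Final answer: 4 x 3^{15} = 57395628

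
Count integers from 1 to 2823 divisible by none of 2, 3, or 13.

|div by 2|=1411, |div by 3|=941, |div by 13|=217.
|div by 2&3|=470, |div by 2&13|=108, |div by 3&13|=72, |div by all|=36.
By inclusion-exclusion, divisible by at least one: 1411+941+217-470-108-72+36 = 1955.
Not divisible by any: 2823 - 1955.

Final answer: 868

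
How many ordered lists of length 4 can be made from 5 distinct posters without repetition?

P(5,4) = 5!/(5-4)! = 5!/1!.

Final answer: P(5,4) = 120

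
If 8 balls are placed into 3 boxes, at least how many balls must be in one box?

By the pigeonhole principle: ceiling(8/3).

Final answer: 3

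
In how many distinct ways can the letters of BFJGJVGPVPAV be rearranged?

Letters (A:1, B:1, F:1, G:2, J:2, P:2, V:3). Total letters: 12.
Permutations = 12!/(3! x 2! x 2! x 2!).

Final answer: 9979200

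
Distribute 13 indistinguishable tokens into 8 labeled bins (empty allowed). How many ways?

Stars and bars: C(n+k-1, k-1) = C(20,7).

Final answer: C(20,7) = 77520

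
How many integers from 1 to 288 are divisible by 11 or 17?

Multiples of 11: 26. Multiples of 17: 16. Of both (lcm=187): 1.
By inclusion-exclusion: 26 + 16 - 1.

Final answer: 41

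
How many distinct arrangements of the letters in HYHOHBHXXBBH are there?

Letters (B:3, H:5, O:1, X:2, Y:1). Total letters: 12.
Permutations = 12!/(5! x 3! x 2!).

Final answer: 332640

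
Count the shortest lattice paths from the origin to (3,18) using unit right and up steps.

Each path has 3 right steps and 18 up steps in some order (21 steps total).
Choose which 18 of the 21 steps are up: C(21,18).

Final answer: C(21,18) = 1330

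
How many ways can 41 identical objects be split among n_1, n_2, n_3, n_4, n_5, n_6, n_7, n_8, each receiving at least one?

Substitute n'_i = n_i - 1 (so n'_i >= 0). Then sum n'_i = 41 - 8 = 33.
Stars and bars: C(33+8-1, 8-1) = C(40,7).

Final answer: C(40,7) = 18643560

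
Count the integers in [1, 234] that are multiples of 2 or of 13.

Multiples of 2: 117. Multiples of 13: 18. Of both (lcm=26): 9.
By inclusion-exclusion: 117 + 18 - 9.

Final answer: 126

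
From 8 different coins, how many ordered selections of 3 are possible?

P(8,3) = 8!/(8-3)! = 8!/5!.

Final answer: P(8,3) = 336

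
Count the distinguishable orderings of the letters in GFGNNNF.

Letters (F:2, G:2, N:3). Total letters: 7.
Permutations = 7!/(3! x 2! x 2!).

Final answer: 210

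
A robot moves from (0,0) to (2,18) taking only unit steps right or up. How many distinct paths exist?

Each path has 2 right steps and 18 up steps in some order (20 steps total).
Choose which 18 of the 20 steps are up: C(20,18).

Final answer: C(20,18) = 190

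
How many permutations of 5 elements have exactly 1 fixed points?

Choose which 1 elements are fixed: C(5,1) = 5.
Derange the remaining 4 using D(j) = (j-1)(D(j-1) + D(j-2)), D(0)=1, D(1)=0: D(2)=1, D(3)=2, D(4)=9.
Total: 5 x 9.

Final answer: C(5,1) D(4) = 45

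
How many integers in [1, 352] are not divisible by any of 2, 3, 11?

|div by 2|=176, |div by 3|=117, |div by 11|=32.
|div by 2&3|=58, |div by 2&11|=16, |div by 3&11|=10, |div by all|=5.
By inclusion-exclusion, divisible by at least one: 176+117+32-58-16-10+5 = 246.
Not divisible by any: 352 - 246.

Final answer: 106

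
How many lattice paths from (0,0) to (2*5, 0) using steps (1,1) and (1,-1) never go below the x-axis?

Total monotonic paths to (5,5): C(10,5) = 252.
Reflecting each bad path at its first crossing gives a bijection with paths to (4,6): C(10,6) = 210.
Valid Dyck paths: 252 - 210.
(Check: C(10,5) - C(10,6) = C(10,5)/6, the Catalan number C_{5}.)

Final answer: C_{5} = 42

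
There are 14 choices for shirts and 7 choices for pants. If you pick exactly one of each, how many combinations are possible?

By the multiplication principle: 14 x 7.

Final answer: 98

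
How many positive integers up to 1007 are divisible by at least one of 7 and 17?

Multiples of 7: 143. Multiples of 17: 59. Of both (lcm=119): 8.
By inclusion-exclusion: 143 + 59 - 8.

Final answer: 194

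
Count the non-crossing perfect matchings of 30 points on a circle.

The structures are counted by the Catalan number C_n. Here n = 30/2 = 15.
C_n = C(2n,n)/(n+1), so C_{15} = C(30,15)/16 = 155117520/16.

Final answer: C_{15} = 9694845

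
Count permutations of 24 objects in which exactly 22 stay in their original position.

Choose which 22 elements are fixed: C(24,22) = 276.
Derange the remaining 2 using D(j) = (j-1)(D(j-1) + D(j-2)), D(0)=1, D(1)=0: D(2)=1.
Total: 276 x 1.

Final answer: C(24,22) D(2) = 276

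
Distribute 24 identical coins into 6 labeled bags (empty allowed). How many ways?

Stars and bars: C(n+k-1, k-1) = C(29,5).

Final answer: C(29,5) = 118755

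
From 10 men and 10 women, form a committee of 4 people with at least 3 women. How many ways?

Sum over valid woman counts:
C(10,3)C(10,1) = 1200
C(10,4)C(10,0) = 210
Total: 1200 + 210.

Final answer: 1410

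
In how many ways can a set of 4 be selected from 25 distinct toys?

C(25,4) = 25!/(4! x 21!).

Final answer: \binom{25}{4} = 12650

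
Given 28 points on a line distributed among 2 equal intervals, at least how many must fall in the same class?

By pigeonhole with 28 objects and 2 categories: ceiling(28/2).

Final answer: 14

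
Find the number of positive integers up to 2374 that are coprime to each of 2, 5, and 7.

|div by 2|=1187, |div by 5|=474, |div by 7|=339.
|div by 2&5|=237, |div by 2&7|=169, |div by 5&7|=67, |div by all|=33.
By inclusion-exclusion, divisible by at least one: 1187+474+339-237-169-67+33 = 1560.
Not divisible by any: 2374 - 1560.

Final answer: 814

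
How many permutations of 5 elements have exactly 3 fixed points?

Choose which 3 elements are fixed: C(5,3) = 10.
Derange the remaining 2 using D(j) = (j-1)(D(j-1) + D(j-2)), D(0)=1, D(1)=0: D(2)=1.
Total: 10 x 1.

Final answer: C(5,3) D(2) = 10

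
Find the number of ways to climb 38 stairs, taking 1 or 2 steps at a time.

Let f(n) count the ways. The last step is size 1 or 2, so f(n) = f(n-1) + f(n-2) with f(1)=1, f(2)=2.
Building up term by term: f(1)=1, f(2)=2, f(3)=3, f(4)=5, f(5)=8, f(6)=13, f(7)=21, f(8)=34, f(9)=55, f(10)=89, f(11)=144, f(12)=233, f(13)=377, f(14)=610, f(15)=987, f(16)=1597, f(17)=2584, f(18)=4181, f(19)=6765, f(20)=10946, f(21)=17711, f(22)=28657, f(23)=46368, f(24)=75025, f(25)=121393, f(26)=196418, f(27)=317811, f(28)=514229, f(29)=832040, f(30)=1346269, f(31)=2178309, f(32)=3524578, f(33)=5702887, f(34)=9227465, f(35)=14930352, f(36)=24157817, f(37)=39088169, f(38)=63245986.

Final answer: 63245986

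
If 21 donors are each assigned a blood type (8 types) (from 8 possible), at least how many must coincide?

There are 8 possible values for blood type (8 types). With 21 donors and 8 categories, by pigeonhole: ceiling(21/8).

Final answer: 3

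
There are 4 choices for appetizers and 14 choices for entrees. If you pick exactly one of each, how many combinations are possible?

By the multiplication principle: 4 x 14.

Final answer: 56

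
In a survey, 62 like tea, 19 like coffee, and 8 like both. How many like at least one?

|A union B| = |A| + |B| - |A intersect B| = 62 + 19 - 8.

Final answer: 73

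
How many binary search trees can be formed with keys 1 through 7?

This is a standard Catalan-number count: the answer is C_n. Here n = 7.
Using C_0 = 1 and C_(k+1) = C_k x 2(2k+1)/(k+2), build up term by term: C_1=1, C_2=2, C_3=5, C_4=14, C_5=42, C_6=132, C_7=429.

Final answer: C_{7} = 429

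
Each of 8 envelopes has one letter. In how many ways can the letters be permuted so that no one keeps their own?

D(n) = (n-1)(D(n-1) + D(n-2)), D(0)=1, D(1)=0.
D(2) = 1 x (0 + 1) = 1
D(3) = 2 x (1 + 0) = 2
D(4) = 3 x (2 + 1) = 9
D(5) = 4 x (9 + 2) = 44
D(6) = 5 x (44 + 9) = 265
D(7) = 6 x (265 + 44) = 1854
D(8) = 7 x (D(7) + D(6)) = 7 x (1854 + 265)

Final answer: D(8) = 14833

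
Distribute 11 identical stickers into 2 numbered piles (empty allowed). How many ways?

Stars and bars: C(n+k-1, k-1) = C(12,1).

Final answer: C(12,1) = 12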